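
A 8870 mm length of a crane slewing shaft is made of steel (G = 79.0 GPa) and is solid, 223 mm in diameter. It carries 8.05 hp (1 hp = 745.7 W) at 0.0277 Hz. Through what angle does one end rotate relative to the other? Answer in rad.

ω = 2π·0.0277 = 0.1740 rad/s, so T = P/ω = 8.05×745.7 / 0.1740 = 34490 N·m.
J = πd⁴/32 = π(0.223)⁴/32 = 2.428×10^-4 m⁴.
θ = T·L/(G·J) = 34490 × 8.87 / (79.0×10⁹ × 2.428×10^-4) = 0.01595 rad.

0.0160 rad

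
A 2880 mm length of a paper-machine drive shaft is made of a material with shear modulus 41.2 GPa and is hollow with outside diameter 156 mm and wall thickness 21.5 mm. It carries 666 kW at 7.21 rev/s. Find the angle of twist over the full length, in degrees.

1.40°

ω = 2π·7.21 = 45.30 rad/s, so T = P/ω = 666×10³ / 45.30 = 14700 N·m.
J = π(d_o⁴ − d_i⁴)/32 = π(0.156⁴ − 0.113⁴)/32 = 4.214×10^-5 m⁴.
θ = T·L/(G·J) = 14700 × 2.88 / (41.2×10⁹ × 4.214×10^-5) = 0.02439 rad.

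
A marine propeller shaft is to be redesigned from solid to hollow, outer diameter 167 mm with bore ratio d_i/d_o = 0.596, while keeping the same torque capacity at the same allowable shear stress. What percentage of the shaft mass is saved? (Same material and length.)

Equal τ_max and T ⇒ the solid shaft needs d_s³ = d_o³(1−k⁴), so d_s = 167·(1−0.596⁴)^(1/3) = 159.7 mm.
Area ratio A_h/A_s = d_o²(1−k²)/d_s² = (1−k²)/(1−k⁴)^(2/3) = 0.7054.
Mass saving = 1 − 0.7054 = 29.5 %.

29.5 %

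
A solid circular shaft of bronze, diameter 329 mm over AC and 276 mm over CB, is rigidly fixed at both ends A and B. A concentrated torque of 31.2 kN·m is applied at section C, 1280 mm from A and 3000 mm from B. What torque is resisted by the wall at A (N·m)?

Compatibility: T_A·a/J_AC = T_B·b/J_CB with T_A + T_B = T₀.
J_AC = 1.15×10^-3 m⁴, J_CB = 5.70×10^-4 m⁴, so T_A = T₀·(J_AC/a)/((J_AC/a)+(J_CB/b)) = 25760 N·m, T_B = 5443 N·m.

25800 N·m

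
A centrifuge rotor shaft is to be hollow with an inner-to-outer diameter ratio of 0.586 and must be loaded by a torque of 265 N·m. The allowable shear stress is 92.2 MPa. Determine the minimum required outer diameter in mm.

For a hollow shaft with d_i/d_o = 0.586: τ_max = 16T/(π d_o³ (1−k⁴)), so d_o = [16T/(π τ_allow (1−k⁴))]^(1/3) = [16·265.0/(π·9.22×10^7·0.8821)]^(1/3) = 0.02551 m.

25.5 mm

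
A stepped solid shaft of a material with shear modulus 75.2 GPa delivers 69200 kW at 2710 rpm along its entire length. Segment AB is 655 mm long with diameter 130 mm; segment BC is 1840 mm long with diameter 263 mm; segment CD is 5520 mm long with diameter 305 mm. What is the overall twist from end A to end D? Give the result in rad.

ω = 2π·2710/60 = 283.8 rad/s, so T = P/ω = 69200×10³ / 283.8 = 243800 N·m.
J_AB = π(0.130)⁴/32 = 2.80×10^-5 m⁴; J_BC = π(0.263)⁴/32 = 4.70×10^-4 m⁴; J_CD = π(0.305)⁴/32 = 8.50×10^-4 m⁴.
θ = (T/G)·Σ L_i/J_i = (243800/75.2×10⁹)·(0.655/2.80×10^-5 + 1.84/4.70×10^-4 + 5.52/8.50×10^-4) = 0.1095 rad.

0.110 rad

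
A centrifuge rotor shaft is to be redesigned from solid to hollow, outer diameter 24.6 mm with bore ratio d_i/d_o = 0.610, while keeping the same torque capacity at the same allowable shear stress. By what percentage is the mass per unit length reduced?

Equal τ_max and T ⇒ the solid shaft needs d_s³ = d_o³(1−k⁴), so d_s = 24.6·(1−0.610⁴)^(1/3) = 23.41 mm.
Area ratio A_h/A_s = d_o²(1−k²)/d_s² = (1−k²)/(1−k⁴)^(2/3) = 0.6935.
Mass saving = 1 − 0.6935 = 30.7 %.

30.7 %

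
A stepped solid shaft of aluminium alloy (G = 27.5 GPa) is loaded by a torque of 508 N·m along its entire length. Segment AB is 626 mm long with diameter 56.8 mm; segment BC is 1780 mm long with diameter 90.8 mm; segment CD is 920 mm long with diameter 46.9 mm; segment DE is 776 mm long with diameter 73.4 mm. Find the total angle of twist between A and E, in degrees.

3.27°

J_AB = π(0.0568)⁴/32 = 1.02×10^-6 m⁴; J_BC = π(0.0908)⁴/32 = 6.67×10^-6 m⁴; J_CD = π(0.0469)⁴/32 = 4.75×10^-7 m⁴; J_DE = π(0.0734)⁴/32 = 2.85×10^-6 m⁴.
θ = (T/G)·Σ L_i/J_i = (508.0/27.5×10⁹)·(0.626/1.02×10^-6 + 1.78/6.67×10^-6 + 0.920/4.75×10^-7 + 0.776/2.85×10^-6) = 0.05705 rad.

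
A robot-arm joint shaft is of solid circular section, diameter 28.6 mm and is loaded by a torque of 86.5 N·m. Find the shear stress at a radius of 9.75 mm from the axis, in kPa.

J = πd⁴/32 = π(0.0286)⁴/32 = 6.568×10^-8 m⁴.
Shear stress varies linearly with radius: τ = T·r/J = 86.50 × 0.00975 / 6.568×10^-8 = 1.284×10^7 Pa.

12800 kPa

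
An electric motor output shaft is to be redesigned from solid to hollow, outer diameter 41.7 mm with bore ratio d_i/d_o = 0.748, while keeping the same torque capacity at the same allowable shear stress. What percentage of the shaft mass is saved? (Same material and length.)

Equal τ_max and T ⇒ the solid shaft needs d_s³ = d_o³(1−k⁴), so d_s = 41.7·(1−0.748⁴)^(1/3) = 36.79 mm.
Area ratio A_h/A_s = d_o²(1−k²)/d_s² = (1−k²)/(1−k⁴)^(2/3) = 0.5658.
Mass saving = 1 − 0.5658 = 43.4 %.

43.4 %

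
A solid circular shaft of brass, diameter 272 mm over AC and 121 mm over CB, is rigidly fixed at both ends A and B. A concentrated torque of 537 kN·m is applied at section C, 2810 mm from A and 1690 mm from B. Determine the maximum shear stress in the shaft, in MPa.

Compatibility: T_A·a/J_AC = T_B·b/J_CB with T_A + T_B = T₀.
J_AC = 5.37×10^-4 m⁴, J_CB = 2.10×10^-5 m⁴, so T_A = T₀·(J_AC/a)/((J_AC/a)+(J_CB/b)) = 504200 N·m, T_B = 32830 N·m.
τ in each portion: τ_AC = 1.28×10^8 Pa, τ_CB = 9.44×10^7 Pa; maximum is in AC.
τ_max = T_AC·r/J = 504200·0.136/5.37×10^-4 = 1.276×10^8 Pa.

128 MPa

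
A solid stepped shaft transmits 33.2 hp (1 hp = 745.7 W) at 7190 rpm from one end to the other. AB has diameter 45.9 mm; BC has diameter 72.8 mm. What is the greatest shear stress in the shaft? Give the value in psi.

251 psi

ω = 2π·7190/60 = 752.9 rad/s, so T = P/ω = 33.2×745.7 / 752.9 = 32.88 N·m.
Under the same torque, τ_max = 16T/(πd³) is largest where d is smallest — segment AB (d = 45.9 mm).
τ_max = 16·32.88/(π·(0.0459)³) = 1.732×10^6 Pa.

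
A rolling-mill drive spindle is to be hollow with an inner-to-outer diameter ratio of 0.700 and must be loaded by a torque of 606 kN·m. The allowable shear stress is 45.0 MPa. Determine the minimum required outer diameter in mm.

For a hollow shaft with d_i/d_o = 0.700: τ_max = 16T/(π d_o³ (1−k⁴)), so d_o = [16T/(π τ_allow (1−k⁴))]^(1/3) = [16·606000/(π·4.50×10^7·0.7599)]^(1/3) = 0.4486 m.

449 mm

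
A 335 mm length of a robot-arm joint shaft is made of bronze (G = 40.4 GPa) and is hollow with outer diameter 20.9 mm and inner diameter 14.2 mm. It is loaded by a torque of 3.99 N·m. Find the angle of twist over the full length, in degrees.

0.129°

J = π(d_o⁴ − d_i⁴)/32 = π(0.0209⁴ − 0.0142⁴)/32 = 1.474×10^-8 m⁴.
θ = T·L/(G·J) = 3.990 × 0.335 / (40.4×10⁹ × 1.474×10^-8) = 2.245×10^-3 rad.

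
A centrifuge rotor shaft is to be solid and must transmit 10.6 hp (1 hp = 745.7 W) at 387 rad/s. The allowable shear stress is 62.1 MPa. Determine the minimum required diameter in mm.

11.9 mm

ω = 387 rad/s, so T = P/ω = 10.6×745.7 / 387.0 = 20.42 N·m.
For a solid shaft τ_max = 16T/(πd³), so d = (16T/(π τ_allow))^(1/3) = (16·20.42/(π·6.21×10^7))^(1/3) = 0.01188 m.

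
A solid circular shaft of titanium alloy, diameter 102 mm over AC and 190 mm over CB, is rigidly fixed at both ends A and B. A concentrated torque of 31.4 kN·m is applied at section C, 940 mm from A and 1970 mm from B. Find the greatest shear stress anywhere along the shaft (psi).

Compatibility: T_A·a/J_AC = T_B·b/J_CB with T_A + T_B = T₀.
J_AC = 1.06×10^-5 m⁴, J_CB = 1.28×10^-4 m⁴, so T_A = T₀·(J_AC/a)/((J_AC/a)+(J_CB/b)) = 4655 N·m, T_B = 26740 N·m.
τ in each portion: τ_AC = 2.23×10^7 Pa, τ_CB = 1.99×10^7 Pa; maximum is in AC.
τ_max = T_AC·r/J = 4655·0.0510/1.06×10^-5 = 2.234×10^7 Pa.

3240 psi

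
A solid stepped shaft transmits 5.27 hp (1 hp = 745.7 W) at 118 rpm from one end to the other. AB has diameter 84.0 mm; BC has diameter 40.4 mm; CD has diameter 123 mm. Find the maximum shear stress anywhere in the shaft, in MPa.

24.6 MPa

ω = 2π·118/60 = 12.36 rad/s, so T = P/ω = 5.27×745.7 / 12.36 = 318.0 N·m.
Under the same torque, τ_max = 16T/(πd³) is largest where d is smallest — segment BC (d = 40.4 mm).
τ_max = 16·318.0/(π·(0.0404)³) = 2.456×10^7 Pa.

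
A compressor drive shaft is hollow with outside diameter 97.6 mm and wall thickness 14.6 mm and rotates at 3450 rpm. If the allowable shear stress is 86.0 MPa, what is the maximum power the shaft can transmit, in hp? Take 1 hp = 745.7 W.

5770 hp

J = π(d_o⁴ − d_i⁴)/32 = π(0.0976⁴ − 0.0684⁴)/32 = 6.759×10^-6 m⁴.
T_max = τ_allow·J/r = 8.60×10^7 × 6.759×10^-6 / 0.0488 = 11910 N·m.
ω = 2π·3450/60 = 361.3 rad/s, so P_max = T_max·ω = 4.304×10^6 W.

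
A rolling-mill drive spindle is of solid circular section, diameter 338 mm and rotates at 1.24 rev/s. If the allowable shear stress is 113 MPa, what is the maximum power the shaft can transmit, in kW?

J = πd⁴/32 = π(0.338)⁴/32 = 1.281×10^-3 m⁴.
T_max = τ_allow·J/r = 1.13×10^8 × 1.281×10^-3 / 0.169 = 856800 N·m.
ω = 2π·1.24 = 7.791 rad/s, so P_max = T_max·ω = 6.675×10^6 W.

6680 kW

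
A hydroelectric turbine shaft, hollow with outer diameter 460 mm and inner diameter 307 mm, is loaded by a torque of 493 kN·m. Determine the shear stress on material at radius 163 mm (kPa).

J = π(d_o⁴ − d_i⁴)/32 = π(0.460⁴ − 0.307⁴)/32 = 3.524×10^-3 m⁴.
Shear stress varies linearly with radius: τ = T·r/J = 493000 × 0.163 / 3.524×10^-3 = 2.281×10^7 Pa.

22800 kPa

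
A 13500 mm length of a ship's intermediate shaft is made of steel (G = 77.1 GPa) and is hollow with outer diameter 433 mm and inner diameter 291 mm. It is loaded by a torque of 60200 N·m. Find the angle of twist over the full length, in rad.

J = π(d_o⁴ − d_i⁴)/32 = π(0.433⁴ − 0.291⁴)/32 = 2.747×10^-3 m⁴.
θ = T·L/(G·J) = 60200 × 13.5 / (77.1×10⁹ × 2.747×10^-3) = 3.837×10^-3 rad.

0.00384 rad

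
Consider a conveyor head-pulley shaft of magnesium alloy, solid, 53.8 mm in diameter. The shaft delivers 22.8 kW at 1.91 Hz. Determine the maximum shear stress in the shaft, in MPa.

62.1 MPa

ω = 2π·1.91 = 12.00 rad/s, so T = P/ω = 22.8×10³ / 12.00 = 1900 N·m.
J = πd⁴/32 = π(0.0538)⁴/32 = 8.225×10^-7 m⁴.
τ_max = T·r/J = 1900 × 0.0269 / 8.225×10^-7 = 6.214×10^7 Pa.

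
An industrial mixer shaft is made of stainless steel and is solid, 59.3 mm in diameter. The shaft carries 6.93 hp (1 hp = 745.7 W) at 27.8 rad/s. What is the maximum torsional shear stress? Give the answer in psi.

658 psi

ω = 27.8 rad/s, so T = P/ω = 6.93×745.7 / 27.80 = 185.9 N·m.
J = πd⁴/32 = π(0.0593)⁴/32 = 1.214×10^-6 m⁴.
τ_max = T·r/J = 185.9 × 0.0296 / 1.214×10^-6 = 4.540×10^6 Pa.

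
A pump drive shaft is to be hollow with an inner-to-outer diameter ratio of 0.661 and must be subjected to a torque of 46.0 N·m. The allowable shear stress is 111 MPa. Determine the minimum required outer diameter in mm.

13.8 mm

For a hollow shaft with d_i/d_o = 0.661: τ_max = 16T/(π d_o³ (1−k⁴)), so d_o = [16T/(π τ_allow (1−k⁴))]^(1/3) = [16·46.00/(π·1.11×10^8·0.8091)]^(1/3) = 0.01377 m.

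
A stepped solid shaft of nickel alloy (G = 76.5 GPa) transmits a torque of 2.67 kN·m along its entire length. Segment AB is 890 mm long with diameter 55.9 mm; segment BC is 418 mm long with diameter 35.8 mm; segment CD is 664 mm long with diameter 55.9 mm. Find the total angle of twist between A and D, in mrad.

147 mrad

J_AB = π(0.0559)⁴/32 = 9.59×10^-7 m⁴; J_BC = π(0.0358)⁴/32 = 1.61×10^-7 m⁴; J_CD = π(0.0559)⁴/32 = 9.59×10^-7 m⁴.
θ = (T/G)·Σ L_i/J_i = (2670/76.5×10⁹)·(0.890/9.59×10^-7 + 0.418/1.61×10^-7 + 0.664/9.59×10^-7) = 0.1470 rad.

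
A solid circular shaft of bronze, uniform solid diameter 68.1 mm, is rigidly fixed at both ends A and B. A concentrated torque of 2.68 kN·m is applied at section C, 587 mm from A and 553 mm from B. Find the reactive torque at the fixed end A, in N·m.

With uniform GJ and both ends fixed, compatibility θ_AC = θ_CB gives T_A·a = T_B·b, together with T_A + T_B = T₀.
T_A = T₀·b/(a+b) = 2680·553/1140 = 1300 N·m; T_B = 1380 N·m.

1300 N·m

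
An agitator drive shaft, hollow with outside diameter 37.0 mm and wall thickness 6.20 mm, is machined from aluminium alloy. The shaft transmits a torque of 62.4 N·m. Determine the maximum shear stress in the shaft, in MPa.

7.80 MPa

J = π(d_o⁴ − d_i⁴)/32 = π(0.0370⁴ − 0.0246⁴)/32 = 1.480×10^-7 m⁴.
τ_max = T·r/J = 62.40 × 0.0185 / 1.480×10^-7 = 7.798×10^6 Pa.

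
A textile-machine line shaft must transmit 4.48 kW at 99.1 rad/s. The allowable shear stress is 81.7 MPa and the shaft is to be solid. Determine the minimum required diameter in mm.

ω = 99.1 rad/s, so T = P/ω = 4.48×10³ / 99.10 = 45.21 N·m.
For a solid shaft τ_max = 16T/(πd³), so d = (16T/(π τ_allow))^(1/3) = (16·45.21/(π·8.17×10^7))^(1/3) = 0.01412 m.

14.1 mm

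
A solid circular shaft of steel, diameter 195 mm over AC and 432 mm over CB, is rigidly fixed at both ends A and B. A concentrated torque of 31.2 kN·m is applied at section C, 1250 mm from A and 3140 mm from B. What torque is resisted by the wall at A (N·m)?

2950 N·m

Compatibility: T_A·a/J_AC = T_B·b/J_CB with T_A + T_B = T₀.
J_AC = 1.42×10^-4 m⁴, J_CB = 3.42×10^-3 m⁴, so T_A = T₀·(J_AC/a)/((J_AC/a)+(J_CB/b)) = 2946 N·m, T_B = 28250 N·m.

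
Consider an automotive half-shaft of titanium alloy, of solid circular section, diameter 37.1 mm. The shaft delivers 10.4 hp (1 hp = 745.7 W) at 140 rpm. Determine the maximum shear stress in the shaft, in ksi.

7.65 ksi

ω = 2π·140/60 = 14.66 rad/s, so T = P/ω = 10.4×745.7 / 14.66 = 529.0 N·m.
J = πd⁴/32 = π(0.0371)⁴/32 = 1.860×10^-7 m⁴.
τ_max = T·r/J = 529.0 × 0.0186 / 1.860×10^-7 = 5.276×10^7 Pa.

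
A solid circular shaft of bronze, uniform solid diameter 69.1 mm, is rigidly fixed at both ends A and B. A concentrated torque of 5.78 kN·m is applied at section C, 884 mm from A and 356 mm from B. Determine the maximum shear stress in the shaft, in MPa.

With uniform GJ and both ends fixed, compatibility θ_AC = θ_CB gives T_A·a = T_B·b, together with T_A + T_B = T₀.
T_A = T₀·b/(a+b) = 5780·356/1240 = 1659 N·m; T_B = 4121 N·m.
τ in each portion: τ_AC = 2.56×10^7 Pa, τ_CB = 6.36×10^7 Pa; maximum is in CB.
τ_max = T_CB·r/J = 4121·0.0345/2.24×10^-6 = 6.361×10^7 Pa.

63.6 MPa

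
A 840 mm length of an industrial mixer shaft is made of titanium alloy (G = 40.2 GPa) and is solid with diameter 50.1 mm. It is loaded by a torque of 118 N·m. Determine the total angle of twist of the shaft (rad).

0.00399 rad

J = πd⁴/32 = π(0.0501)⁴/32 = 6.185×10^-7 m⁴.
θ = T·L/(G·J) = 118.0 × 0.840 / (40.2×10⁹ × 6.185×10^-7) = 3.986×10^-3 rad.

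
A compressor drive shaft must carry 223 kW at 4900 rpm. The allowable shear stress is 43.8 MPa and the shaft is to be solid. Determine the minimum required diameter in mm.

37.0 mm

ω = 2π·4900/60 = 513.1 rad/s, so T = P/ω = 223×10³ / 513.1 = 434.6 N·m.
For a solid shaft τ_max = 16T/(πd³), so d = (16T/(π τ_allow))^(1/3) = (16·434.6/(π·4.38×10^7))^(1/3) = 0.03697 m.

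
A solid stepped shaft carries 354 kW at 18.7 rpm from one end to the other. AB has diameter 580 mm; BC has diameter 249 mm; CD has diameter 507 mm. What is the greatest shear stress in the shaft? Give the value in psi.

8650 psi

ω = 2π·18.7/60 = 1.958 rad/s, so T = P/ω = 354×10³ / 1.958 = 180800 N·m.
Under the same torque, τ_max = 16T/(πd³) is largest where d is smallest — segment BC (d = 249 mm).
τ_max = 16·180800/(π·(0.249)³) = 5.964×10^7 Pa.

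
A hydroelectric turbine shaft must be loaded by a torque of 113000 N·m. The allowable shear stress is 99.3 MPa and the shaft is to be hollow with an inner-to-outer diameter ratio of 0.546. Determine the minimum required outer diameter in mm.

For a hollow shaft with d_i/d_o = 0.546: τ_max = 16T/(π d_o³ (1−k⁴)), so d_o = [16T/(π τ_allow (1−k⁴))]^(1/3) = [16·113000/(π·9.93×10^7·0.9111)]^(1/3) = 0.1853 m.

185 mm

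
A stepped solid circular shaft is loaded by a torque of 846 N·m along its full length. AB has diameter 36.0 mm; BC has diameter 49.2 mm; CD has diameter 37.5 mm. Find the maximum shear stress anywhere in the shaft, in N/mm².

92.3 N/mm²

Under the same torque, τ_max = 16T/(πd³) is largest where d is smallest — segment AB (d = 36.0 mm).
τ_max = 16·846.0/(π·(0.0360)³) = 9.235×10^7 Pa.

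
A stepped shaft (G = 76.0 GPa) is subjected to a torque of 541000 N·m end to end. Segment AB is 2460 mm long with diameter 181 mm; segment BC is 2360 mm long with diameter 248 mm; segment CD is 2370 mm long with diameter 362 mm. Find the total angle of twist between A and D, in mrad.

J_AB = π(0.181)⁴/32 = 1.05×10^-4 m⁴; J_BC = π(0.248)⁴/32 = 3.71×10^-4 m⁴; J_CD = π(0.362)⁴/32 = 1.69×10^-3 m⁴.
θ = (T/G)·Σ L_i/J_i = (541000/76.0×10⁹)·(2.46/1.05×10^-4 + 2.36/3.71×10^-4 + 2.37/1.69×10^-3) = 0.2214 rad.

221 mrad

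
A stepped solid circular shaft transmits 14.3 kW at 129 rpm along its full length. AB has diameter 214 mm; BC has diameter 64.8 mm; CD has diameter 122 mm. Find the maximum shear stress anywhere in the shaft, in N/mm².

19.8 N/mm²

ω = 2π·129/60 = 13.51 rad/s, so T = P/ω = 14.3×10³ / 13.51 = 1059 N·m.
Under the same torque, τ_max = 16T/(πd³) is largest where d is smallest — segment BC (d = 64.8 mm).
τ_max = 16·1059/(π·(0.0648)³) = 1.981×10^7 Pa.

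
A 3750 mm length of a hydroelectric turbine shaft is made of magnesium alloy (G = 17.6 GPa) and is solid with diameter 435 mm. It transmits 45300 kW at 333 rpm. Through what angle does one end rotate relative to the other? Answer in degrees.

ω = 2π·333/60 = 34.87 rad/s, so T = P/ω = 45300×10³ / 34.87 = 1.299e6 N·m.
J = πd⁴/32 = π(0.435)⁴/32 = 3.515×10^-3 m⁴.
θ = T·L/(G·J) = 1.299e6 × 3.75 / (17.6×10⁹ × 3.515×10^-3) = 0.07874 rad.

4.51°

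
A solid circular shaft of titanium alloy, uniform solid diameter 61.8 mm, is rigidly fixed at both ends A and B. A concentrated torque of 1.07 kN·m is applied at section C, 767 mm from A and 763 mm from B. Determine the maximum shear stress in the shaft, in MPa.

With uniform GJ and both ends fixed, compatibility θ_AC = θ_CB gives T_A·a = T_B·b, together with T_A + T_B = T₀.
T_A = T₀·b/(a+b) = 1070·763/1530 = 533.6 N·m; T_B = 536.4 N·m.
τ in each portion: τ_AC = 1.15×10^7 Pa, τ_CB = 1.16×10^7 Pa; maximum is in CB.
τ_max = T_CB·r/J = 536.4·0.0309/1.43×10^-6 = 1.157×10^7 Pa.

11.6 MPa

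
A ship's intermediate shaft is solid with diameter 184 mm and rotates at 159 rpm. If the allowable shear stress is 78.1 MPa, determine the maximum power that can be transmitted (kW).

1590 kW

J = πd⁴/32 = π(0.184)⁴/32 = 1.125×10^-4 m⁴.
T_max = τ_allow·J/r = 7.81×10^7 × 1.125×10^-4 / 0.0920 = 95530 N·m.
ω = 2π·159/60 = 16.65 rad/s, so P_max = T_max·ω = 1.591×10^6 W.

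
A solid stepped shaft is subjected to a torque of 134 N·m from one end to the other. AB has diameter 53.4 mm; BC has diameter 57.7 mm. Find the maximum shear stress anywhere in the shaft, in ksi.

Under the same torque, τ_max = 16T/(πd³) is largest where d is smallest — segment AB (d = 53.4 mm).
τ_max = 16·134.0/(π·(0.0534)³) = 4.482×10^6 Pa.

0.650 ksi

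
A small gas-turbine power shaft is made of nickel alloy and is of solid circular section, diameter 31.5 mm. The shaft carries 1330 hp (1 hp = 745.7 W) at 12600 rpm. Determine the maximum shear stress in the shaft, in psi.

ω = 2π·12600/60 = 1319 rad/s, so T = P/ω = 1330×745.7 / 1319 = 751.7 N·m.
J = πd⁴/32 = π(0.0315)⁴/32 = 9.666×10^-8 m⁴.
τ_max = T·r/J = 751.7 × 0.0158 / 9.666×10^-8 = 1.225×10^8 Pa.

17800 psi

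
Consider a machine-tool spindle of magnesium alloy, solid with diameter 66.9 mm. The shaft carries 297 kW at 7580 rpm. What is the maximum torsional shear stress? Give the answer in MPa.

6.36 MPa

ω = 2π·7580/60 = 793.8 rad/s, so T = P/ω = 297×10³ / 793.8 = 374.2 N·m.
J = πd⁴/32 = π(0.0669)⁴/32 = 1.967×10^-6 m⁴.
τ_max = T·r/J = 374.2 × 0.0335 / 1.967×10^-6 = 6.364×10^6 Pa.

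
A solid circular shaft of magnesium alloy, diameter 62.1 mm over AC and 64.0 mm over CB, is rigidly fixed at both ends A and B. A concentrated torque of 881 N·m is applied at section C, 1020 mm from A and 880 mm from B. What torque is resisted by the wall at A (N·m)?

382 N·m

Compatibility: T_A·a/J_AC = T_B·b/J_CB with T_A + T_B = T₀.
J_AC = 1.46×10^-6 m⁴, J_CB = 1.65×10^-6 m⁴, so T_A = T₀·(J_AC/a)/((J_AC/a)+(J_CB/b)) = 381.8 N·m, T_B = 499.2 N·m.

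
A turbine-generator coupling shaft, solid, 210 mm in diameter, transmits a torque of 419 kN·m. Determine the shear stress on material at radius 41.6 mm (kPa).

91300 kPa

J = πd⁴/32 = π(0.210)⁴/32 = 1.909×10^-4 m⁴.
Shear stress varies linearly with radius: τ = T·r/J = 419000 × 0.0416 / 1.909×10^-4 = 9.129×10^7 Pa.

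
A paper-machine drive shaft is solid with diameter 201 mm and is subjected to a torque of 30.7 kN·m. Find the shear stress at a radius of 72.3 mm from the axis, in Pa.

J = πd⁴/32 = π(0.201)⁴/32 = 1.602×10^-4 m⁴.
Shear stress varies linearly with radius: τ = T·r/J = 30700 × 0.0723 / 1.602×10^-4 = 1.385×10^7 Pa.

1.39e7 Pa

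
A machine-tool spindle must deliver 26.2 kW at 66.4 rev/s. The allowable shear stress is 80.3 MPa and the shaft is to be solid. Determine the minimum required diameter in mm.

15.9 mm

ω = 2π·66.4 = 417.2 rad/s, so T = P/ω = 26.2×10³ / 417.2 = 62.80 N·m.
For a solid shaft τ_max = 16T/(πd³), so d = (16T/(π τ_allow))^(1/3) = (16·62.80/(π·8.03×10^7))^(1/3) = 0.01585 m.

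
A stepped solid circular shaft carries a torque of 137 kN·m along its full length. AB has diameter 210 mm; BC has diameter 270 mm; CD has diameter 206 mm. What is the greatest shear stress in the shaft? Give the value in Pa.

7.98e7 Pa

Under the same torque, τ_max = 16T/(πd³) is largest where d is smallest — segment CD (d = 206 mm).
τ_max = 16·137000/(π·(0.206)³) = 7.982×10^7 Pa.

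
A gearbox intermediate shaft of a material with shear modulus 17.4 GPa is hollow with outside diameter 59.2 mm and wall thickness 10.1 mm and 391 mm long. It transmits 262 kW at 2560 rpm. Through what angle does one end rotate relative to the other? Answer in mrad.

ω = 2π·2560/60 = 268.1 rad/s, so T = P/ω = 262×10³ / 268.1 = 977.3 N·m.
J = π(d_o⁴ − d_i⁴)/32 = π(0.0592⁴ − 0.0390⁴)/32 = 9.787×10^-7 m⁴.
θ = T·L/(G·J) = 977.3 × 0.391 / (17.4×10⁹ × 9.787×10^-7) = 0.02244 rad.

22.4 mrad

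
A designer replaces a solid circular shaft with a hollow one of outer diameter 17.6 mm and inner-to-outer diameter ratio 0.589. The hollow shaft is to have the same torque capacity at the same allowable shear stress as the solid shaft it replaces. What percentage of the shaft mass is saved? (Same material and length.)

28.9 %

Equal τ_max and T ⇒ the solid shaft needs d_s³ = d_o³(1−k⁴), so d_s = 17.6·(1−0.589⁴)^(1/3) = 16.86 mm.
Area ratio A_h/A_s = d_o²(1−k²)/d_s² = (1−k²)/(1−k⁴)^(2/3) = 0.7114.
Mass saving = 1 − 0.7114 = 28.9 %.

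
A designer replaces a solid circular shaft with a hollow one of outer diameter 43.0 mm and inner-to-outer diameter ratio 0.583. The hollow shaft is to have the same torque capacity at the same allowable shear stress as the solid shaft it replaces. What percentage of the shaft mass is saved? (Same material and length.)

28.4 %

Equal τ_max and T ⇒ the solid shaft needs d_s³ = d_o³(1−k⁴), so d_s = 43.0·(1−0.583⁴)^(1/3) = 41.28 mm.
Area ratio A_h/A_s = d_o²(1−k²)/d_s² = (1−k²)/(1−k⁴)^(2/3) = 0.7164.
Mass saving = 1 − 0.7164 = 28.4 %.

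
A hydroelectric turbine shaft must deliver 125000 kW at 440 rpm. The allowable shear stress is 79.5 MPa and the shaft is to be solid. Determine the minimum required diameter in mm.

558 mm

ω = 2π·440/60 = 46.08 rad/s, so T = P/ω = 125000×10³ / 46.08 = 2.713e6 N·m.
For a solid shaft τ_max = 16T/(πd³), so d = (16T/(π τ_allow))^(1/3) = (16·2.713e6/(π·7.95×10^7))^(1/3) = 0.5581 m.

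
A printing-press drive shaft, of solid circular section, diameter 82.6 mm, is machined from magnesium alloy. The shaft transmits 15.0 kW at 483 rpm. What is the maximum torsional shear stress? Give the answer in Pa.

ω = 2π·483/60 = 50.58 rad/s, so T = P/ω = 15.0×10³ / 50.58 = 296.6 N·m.
J = πd⁴/32 = π(0.0826)⁴/32 = 4.570×10^-6 m⁴.
τ_max = T·r/J = 296.6 × 0.0413 / 4.570×10^-6 = 2.680×10^6 Pa.

2.68e6 Pa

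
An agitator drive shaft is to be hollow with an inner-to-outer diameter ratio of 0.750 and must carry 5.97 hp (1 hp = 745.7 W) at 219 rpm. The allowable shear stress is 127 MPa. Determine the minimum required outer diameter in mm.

22.5 mm

ω = 2π·219/60 = 22.93 rad/s, so T = P/ω = 5.97×745.7 / 22.93 = 194.1 N·m.
For a hollow shaft with d_i/d_o = 0.750: τ_max = 16T/(π d_o³ (1−k⁴)), so d_o = [16T/(π τ_allow (1−k⁴))]^(1/3) = [16·194.1/(π·1.27×10^8·0.6836)]^(1/3) = 0.02250 m.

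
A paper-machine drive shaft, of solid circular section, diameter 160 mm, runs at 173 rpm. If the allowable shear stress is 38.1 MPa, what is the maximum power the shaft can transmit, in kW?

555 kW

J = πd⁴/32 = π(0.160)⁴/32 = 6.434×10^-5 m⁴.
T_max = τ_allow·J/r = 3.81×10^7 × 6.434×10^-5 / 0.0800 = 30640 N·m.
ω = 2π·173/60 = 18.12 rad/s, so P_max = T_max·ω = 5.551×10^5 W.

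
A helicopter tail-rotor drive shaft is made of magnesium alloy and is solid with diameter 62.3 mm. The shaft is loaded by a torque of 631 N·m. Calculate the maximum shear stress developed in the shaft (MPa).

13.3 MPa

J = πd⁴/32 = π(0.0623)⁴/32 = 1.479×10^-6 m⁴.
τ_max = T·r/J = 631.0 × 0.0311 / 1.479×10^-6 = 1.329×10^7 Pa.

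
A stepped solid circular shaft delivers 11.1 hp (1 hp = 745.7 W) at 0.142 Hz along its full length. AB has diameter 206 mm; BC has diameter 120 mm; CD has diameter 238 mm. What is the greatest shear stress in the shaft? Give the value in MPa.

ω = 2π·0.142 = 0.8922 rad/s, so T = P/ω = 11.1×745.7 / 0.8922 = 9277 N·m.
Under the same torque, τ_max = 16T/(πd³) is largest where d is smallest — segment BC (d = 120 mm).
τ_max = 16·9277/(π·(0.120)³) = 2.734×10^7 Pa.

27.3 MPa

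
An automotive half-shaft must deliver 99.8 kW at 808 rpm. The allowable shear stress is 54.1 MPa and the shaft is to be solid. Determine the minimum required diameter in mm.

48.1 mm

ω = 2π·808/60 = 84.61 rad/s, so T = P/ω = 99.8×10³ / 84.61 = 1179 N·m.
For a solid shaft τ_max = 16T/(πd³), so d = (16T/(π τ_allow))^(1/3) = (16·1179/(π·5.41×10^7))^(1/3) = 0.04806 m.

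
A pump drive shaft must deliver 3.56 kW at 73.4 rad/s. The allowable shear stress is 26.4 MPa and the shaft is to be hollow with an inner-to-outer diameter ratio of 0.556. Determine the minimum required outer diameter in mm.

ω = 73.4 rad/s, so T = P/ω = 3.56×10³ / 73.40 = 48.50 N·m.
For a hollow shaft with d_i/d_o = 0.556: τ_max = 16T/(π d_o³ (1−k⁴)), so d_o = [16T/(π τ_allow (1−k⁴))]^(1/3) = [16·48.50/(π·2.64×10^7·0.9044)]^(1/3) = 0.02179 m.

21.8 mm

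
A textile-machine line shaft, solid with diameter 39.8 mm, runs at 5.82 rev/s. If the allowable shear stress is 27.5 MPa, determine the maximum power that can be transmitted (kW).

J = πd⁴/32 = π(0.0398)⁴/32 = 2.463×10^-7 m⁴.
T_max = τ_allow·J/r = 2.75×10^7 × 2.463×10^-7 / 0.0199 = 340.4 N·m.
ω = 2π·5.82 = 36.57 rad/s, so P_max = T_max·ω = 1.245×10^4 W.

12.4 kW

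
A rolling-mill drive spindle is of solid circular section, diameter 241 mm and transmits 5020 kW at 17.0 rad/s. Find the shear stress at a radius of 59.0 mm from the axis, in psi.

ω = 17.0 rad/s, so T = P/ω = 5020×10³ / 17.00 = 295300 N·m.
J = πd⁴/32 = π(0.241)⁴/32 = 3.312×10^-4 m⁴.
Shear stress varies linearly with radius: τ = T·r/J = 295300 × 0.0590 / 3.312×10^-4 = 5.261×10^7 Pa.

7630 psi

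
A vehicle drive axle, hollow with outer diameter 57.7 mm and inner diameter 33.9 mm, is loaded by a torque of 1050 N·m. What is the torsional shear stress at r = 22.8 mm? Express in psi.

J = π(d_o⁴ − d_i⁴)/32 = π(0.0577⁴ − 0.0339⁴)/32 = 9.585×10^-7 m⁴.
Shear stress varies linearly with radius: τ = T·r/J = 1050 × 0.0228 / 9.585×10^-7 = 2.498×10^7 Pa.

3620 psi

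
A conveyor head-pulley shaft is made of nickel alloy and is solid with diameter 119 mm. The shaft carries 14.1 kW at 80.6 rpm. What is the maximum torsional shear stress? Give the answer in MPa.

ω = 2π·80.6/60 = 8.440 rad/s, so T = P/ω = 14.1×10³ / 8.440 = 1671 N·m.
J = πd⁴/32 = π(0.119)⁴/32 = 1.969×10^-5 m⁴.
τ_max = T·r/J = 1671 × 0.0595 / 1.969×10^-5 = 5.049×10^6 Pa.

5.05 MPa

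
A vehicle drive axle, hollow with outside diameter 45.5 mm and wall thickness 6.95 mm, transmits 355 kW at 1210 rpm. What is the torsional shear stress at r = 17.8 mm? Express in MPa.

154 MPa

ω = 2π·1210/60 = 126.7 rad/s, so T = P/ω = 355×10³ / 126.7 = 2802 N·m.
J = π(d_o⁴ − d_i⁴)/32 = π(0.0455⁴ − 0.0316⁴)/32 = 3.229×10^-7 m⁴.
Shear stress varies linearly with radius: τ = T·r/J = 2802 × 0.0178 / 3.229×10^-7 = 1.545×10^8 Pa.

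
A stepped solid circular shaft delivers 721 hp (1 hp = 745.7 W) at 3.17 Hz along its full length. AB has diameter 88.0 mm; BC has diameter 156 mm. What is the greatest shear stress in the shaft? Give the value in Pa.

2.02e8 Pa

ω = 2π·3.17 = 19.92 rad/s, so T = P/ω = 721×745.7 / 19.92 = 26990 N·m.
Under the same torque, τ_max = 16T/(πd³) is largest where d is smallest — segment AB (d = 88.0 mm).
τ_max = 16·26990/(π·(0.0880)³) = 2.017×10^8 Pa.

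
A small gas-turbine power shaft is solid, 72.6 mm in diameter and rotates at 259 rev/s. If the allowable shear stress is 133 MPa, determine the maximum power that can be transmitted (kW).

J = πd⁴/32 = π(0.0726)⁴/32 = 2.727×10^-6 m⁴.
T_max = τ_allow·J/r = 1.33×10^8 × 2.727×10^-6 / 0.0363 = 9993 N·m.
ω = 2π·259 = 1627 rad/s, so P_max = T_max·ω = 1.626×10^7 W.

16300 kW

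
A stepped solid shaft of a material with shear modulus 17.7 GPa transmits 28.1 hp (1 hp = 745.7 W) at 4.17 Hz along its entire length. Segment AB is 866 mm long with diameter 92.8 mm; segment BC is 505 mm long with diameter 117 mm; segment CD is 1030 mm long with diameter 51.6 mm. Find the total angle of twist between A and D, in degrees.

ω = 2π·4.17 = 26.20 rad/s, so T = P/ω = 28.1×745.7 / 26.20 = 799.8 N·m.
J_AB = π(0.0928)⁴/32 = 7.28×10^-6 m⁴; J_BC = π(0.117)⁴/32 = 1.84×10^-5 m⁴; J_CD = π(0.0516)⁴/32 = 6.96×10^-7 m⁴.
θ = (T/G)·Σ L_i/J_i = (799.8/17.7×10⁹)·(0.866/7.28×10^-6 + 0.505/1.84×10^-5 + 1.03/6.96×10^-7) = 0.07348 rad.

4.21°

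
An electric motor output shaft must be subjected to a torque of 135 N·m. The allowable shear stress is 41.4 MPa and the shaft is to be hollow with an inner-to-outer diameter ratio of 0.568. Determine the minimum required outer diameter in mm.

For a hollow shaft with d_i/d_o = 0.568: τ_max = 16T/(π d_o³ (1−k⁴)), so d_o = [16T/(π τ_allow (1−k⁴))]^(1/3) = [16·135.0/(π·4.14×10^7·0.8959)]^(1/3) = 0.02647 m.

26.5 mm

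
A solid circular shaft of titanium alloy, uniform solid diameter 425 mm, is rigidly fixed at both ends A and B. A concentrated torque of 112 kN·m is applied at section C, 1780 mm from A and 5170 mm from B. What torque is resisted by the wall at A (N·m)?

83300 N·m

With uniform GJ and both ends fixed, compatibility θ_AC = θ_CB gives T_A·a = T_B·b, together with T_A + T_B = T₀.
T_A = T₀·b/(a+b) = 112000·5170/6950 = 83320 N·m; T_B = 28680 N·m.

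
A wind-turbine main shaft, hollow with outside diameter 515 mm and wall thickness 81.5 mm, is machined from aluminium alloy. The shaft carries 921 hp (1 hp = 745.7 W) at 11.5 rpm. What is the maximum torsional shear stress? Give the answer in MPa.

ω = 2π·11.5/60 = 1.204 rad/s, so T = P/ω = 921×745.7 / 1.204 = 570300 N·m.
J = π(d_o⁴ − d_i⁴)/32 = π(0.515⁴ − 0.352⁴)/32 = 5.399×10^-3 m⁴.
τ_max = T·r/J = 570300 × 0.258 / 5.399×10^-3 = 2.720×10^7 Pa.

27.2 MPa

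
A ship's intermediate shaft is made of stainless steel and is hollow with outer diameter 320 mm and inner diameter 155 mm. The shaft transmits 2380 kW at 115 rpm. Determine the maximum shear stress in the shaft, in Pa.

ω = 2π·115/60 = 12.04 rad/s, so T = P/ω = 2380×10³ / 12.04 = 197600 N·m.
J = π(d_o⁴ − d_i⁴)/32 = π(0.320⁴ − 0.155⁴)/32 = 9.728×10^-4 m⁴.
τ_max = T·r/J = 197600 × 0.160 / 9.728×10^-4 = 3.251×10^7 Pa.

3.25e7 Pa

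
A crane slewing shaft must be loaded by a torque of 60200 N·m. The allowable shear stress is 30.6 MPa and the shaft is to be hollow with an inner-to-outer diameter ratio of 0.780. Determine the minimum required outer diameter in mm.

251 mm

For a hollow shaft with d_i/d_o = 0.780: τ_max = 16T/(π d_o³ (1−k⁴)), so d_o = [16T/(π τ_allow (1−k⁴))]^(1/3) = [16·60200/(π·3.06×10^7·0.6298)]^(1/3) = 0.2515 m.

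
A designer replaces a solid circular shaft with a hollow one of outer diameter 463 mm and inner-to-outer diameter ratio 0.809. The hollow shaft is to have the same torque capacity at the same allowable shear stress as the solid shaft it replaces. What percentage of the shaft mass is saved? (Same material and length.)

49.8 %

Equal τ_max and T ⇒ the solid shaft needs d_s³ = d_o³(1−k⁴), so d_s = 463·(1−0.809⁴)^(1/3) = 384.3 mm.
Area ratio A_h/A_s = d_o²(1−k²)/d_s² = (1−k²)/(1−k⁴)^(2/3) = 0.5016.
Mass saving = 1 − 0.5016 = 49.8 %.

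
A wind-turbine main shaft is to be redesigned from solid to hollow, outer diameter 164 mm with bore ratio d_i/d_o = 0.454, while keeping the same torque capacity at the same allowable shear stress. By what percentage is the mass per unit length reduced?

Equal τ_max and T ⇒ the solid shaft needs d_s³ = d_o³(1−k⁴), so d_s = 164·(1−0.454⁴)^(1/3) = 161.6 mm.
Area ratio A_h/A_s = d_o²(1−k²)/d_s² = (1−k²)/(1−k⁴)^(2/3) = 0.8172.
Mass saving = 1 − 0.8172 = 18.3 %.

18.3 %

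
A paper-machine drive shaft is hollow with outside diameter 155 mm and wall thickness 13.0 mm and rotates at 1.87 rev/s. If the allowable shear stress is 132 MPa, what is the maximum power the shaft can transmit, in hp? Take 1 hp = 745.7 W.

J = π(d_o⁴ − d_i⁴)/32 = π(0.155⁴ − 0.129⁴)/32 = 2.948×10^-5 m⁴.
T_max = τ_allow·J/r = 1.32×10^8 × 2.948×10^-5 / 0.0775 = 50210 N·m.
ω = 2π·1.87 = 11.75 rad/s, so P_max = T_max·ω = 5.900×10^5 W.

791 hp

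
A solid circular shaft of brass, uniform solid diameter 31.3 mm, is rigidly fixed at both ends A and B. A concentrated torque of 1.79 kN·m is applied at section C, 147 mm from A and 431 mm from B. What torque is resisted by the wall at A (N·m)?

With uniform GJ and both ends fixed, compatibility θ_AC = θ_CB gives T_A·a = T_B·b, together with T_A + T_B = T₀.
T_A = T₀·b/(a+b) = 1790·431/578.0 = 1335 N·m; T_B = 455.2 N·m.

1330 N·m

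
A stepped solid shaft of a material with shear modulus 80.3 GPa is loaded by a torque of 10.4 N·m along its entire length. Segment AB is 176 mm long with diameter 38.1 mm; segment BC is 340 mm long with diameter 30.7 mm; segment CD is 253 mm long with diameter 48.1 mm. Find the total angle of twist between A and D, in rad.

6.77e-4 rad

J_AB = π(0.0381)⁴/32 = 2.07×10^-7 m⁴; J_BC = π(0.0307)⁴/32 = 8.72×10^-8 m⁴; J_CD = π(0.0481)⁴/32 = 5.26×10^-7 m⁴.
θ = (T/G)·Σ L_i/J_i = (10.40/80.3×10⁹)·(0.176/2.07×10^-7 + 0.340/8.72×10^-8 + 0.253/5.26×10^-7) = 6.775×10^-4 rad.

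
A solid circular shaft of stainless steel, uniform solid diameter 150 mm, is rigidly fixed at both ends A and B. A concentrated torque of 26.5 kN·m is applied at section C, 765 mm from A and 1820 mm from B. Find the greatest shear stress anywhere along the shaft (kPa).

28200 kPa

With uniform GJ and both ends fixed, compatibility θ_AC = θ_CB gives T_A·a = T_B·b, together with T_A + T_B = T₀.
T_A = T₀·b/(a+b) = 26500·1820/2585 = 18660 N·m; T_B = 7842 N·m.
τ in each portion: τ_AC = 2.82×10^7 Pa, τ_CB = 1.18×10^7 Pa; maximum is in AC.
τ_max = T_AC·r/J = 18660·0.0750/4.97×10^-5 = 2.815×10^7 Pa.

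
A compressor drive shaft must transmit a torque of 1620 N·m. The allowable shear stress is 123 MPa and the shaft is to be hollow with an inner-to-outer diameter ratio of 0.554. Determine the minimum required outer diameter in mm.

42.0 mm

For a hollow shaft with d_i/d_o = 0.554: τ_max = 16T/(π d_o³ (1−k⁴)), so d_o = [16T/(π τ_allow (1−k⁴))]^(1/3) = [16·1620/(π·1.23×10^8·0.9058)]^(1/3) = 0.04199 m.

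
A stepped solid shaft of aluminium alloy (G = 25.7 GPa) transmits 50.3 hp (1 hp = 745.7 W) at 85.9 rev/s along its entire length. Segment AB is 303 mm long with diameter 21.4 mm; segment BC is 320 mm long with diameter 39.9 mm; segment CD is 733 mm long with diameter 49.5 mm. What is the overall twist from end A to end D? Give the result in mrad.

ω = 2π·85.9 = 539.7 rad/s, so T = P/ω = 50.3×745.7 / 539.7 = 69.50 N·m.
J_AB = π(0.0214)⁴/32 = 2.06×10^-8 m⁴; J_BC = π(0.0399)⁴/32 = 2.49×10^-7 m⁴; J_CD = π(0.0495)⁴/32 = 5.89×10^-7 m⁴.
θ = (T/G)·Σ L_i/J_i = (69.50/25.7×10⁹)·(0.303/2.06×10^-8 + 0.320/2.49×10^-7 + 0.733/5.89×10^-7) = 0.04663 rad.

46.6 mrad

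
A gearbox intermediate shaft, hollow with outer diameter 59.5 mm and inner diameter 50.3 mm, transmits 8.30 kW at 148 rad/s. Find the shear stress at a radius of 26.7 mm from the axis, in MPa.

ω = 148 rad/s, so T = P/ω = 8.30×10³ / 148.0 = 56.08 N·m.
J = π(d_o⁴ − d_i⁴)/32 = π(0.0595⁴ − 0.0503⁴)/32 = 6.020×10^-7 m⁴.
Shear stress varies linearly with radius: τ = T·r/J = 56.08 × 0.0267 / 6.020×10^-7 = 2.487×10^6 Pa.

2.49 MPa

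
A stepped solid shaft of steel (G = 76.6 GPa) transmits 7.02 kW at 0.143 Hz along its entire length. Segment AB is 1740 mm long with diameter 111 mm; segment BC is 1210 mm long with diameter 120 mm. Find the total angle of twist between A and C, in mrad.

ω = 2π·0.143 = 0.8985 rad/s, so T = P/ω = 7.02×10³ / 0.8985 = 7813 N·m.
J_AB = π(0.111)⁴/32 = 1.49×10^-5 m⁴; J_BC = π(0.120)⁴/32 = 2.04×10^-5 m⁴.
θ = (T/G)·Σ L_i/J_i = (7813/76.6×10⁹)·(1.74/1.49×10^-5 + 1.21/2.04×10^-5) = 0.01797 rad.

18.0 mrad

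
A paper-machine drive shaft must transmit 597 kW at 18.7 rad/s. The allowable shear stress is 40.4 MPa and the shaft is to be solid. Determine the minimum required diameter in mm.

159 mm

ω = 18.7 rad/s, so T = P/ω = 597×10³ / 18.70 = 31930 N·m.
For a solid shaft τ_max = 16T/(πd³), so d = (16T/(π τ_allow))^(1/3) = (16·31930/(π·4.04×10^7))^(1/3) = 0.1591 m.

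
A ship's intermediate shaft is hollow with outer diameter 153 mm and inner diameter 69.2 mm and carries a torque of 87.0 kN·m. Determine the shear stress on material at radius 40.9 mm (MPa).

69.0 MPa

J = π(d_o⁴ − d_i⁴)/32 = π(0.153⁴ − 0.0692⁴)/32 = 5.155×10^-5 m⁴.
Shear stress varies linearly with radius: τ = T·r/J = 87000 × 0.0409 / 5.155×10^-5 = 6.903×10^7 Pa.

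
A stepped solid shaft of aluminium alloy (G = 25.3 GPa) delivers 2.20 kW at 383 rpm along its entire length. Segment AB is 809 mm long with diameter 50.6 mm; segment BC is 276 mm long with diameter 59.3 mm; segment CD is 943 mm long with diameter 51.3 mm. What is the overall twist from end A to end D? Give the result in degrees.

0.357°

ω = 2π·383/60 = 40.11 rad/s, so T = P/ω = 2.20×10³ / 40.11 = 54.85 N·m.
J_AB = π(0.0506)⁴/32 = 6.44×10^-7 m⁴; J_BC = π(0.0593)⁴/32 = 1.21×10^-6 m⁴; J_CD = π(0.0513)⁴/32 = 6.80×10^-7 m⁴.
θ = (T/G)·Σ L_i/J_i = (54.85/25.3×10⁹)·(0.809/6.44×10^-7 + 0.276/1.21×10^-6 + 0.943/6.80×10^-7) = 6.225×10^-3 rad.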